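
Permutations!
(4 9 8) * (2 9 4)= (2 9 8)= [0, 1, 9, 3, 4, 5, 6, 7, 2, 8]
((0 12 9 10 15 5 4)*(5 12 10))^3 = (0 12 4 15 5 10 9)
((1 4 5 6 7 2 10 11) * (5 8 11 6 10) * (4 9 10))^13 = ((1 9 10 6 7 2 5 4 8 11))^13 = (1 6 5 11 10 2 8 9 7 4)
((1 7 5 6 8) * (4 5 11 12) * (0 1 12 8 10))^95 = (0 12)(1 4)(5 7)(6 11)(8 10)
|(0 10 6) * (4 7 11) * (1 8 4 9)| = |(0 10 6)(1 8 4 7 11 9)| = 6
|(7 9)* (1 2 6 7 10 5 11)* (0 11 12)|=10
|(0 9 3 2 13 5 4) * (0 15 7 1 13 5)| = 10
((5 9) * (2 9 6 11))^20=((2 9 5 6 11))^20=(11)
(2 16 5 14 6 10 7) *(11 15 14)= [0, 1, 16, 3, 4, 11, 10, 2, 8, 9, 7, 15, 12, 13, 6, 14, 5]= (2 16 5 11 15 14 6 10 7)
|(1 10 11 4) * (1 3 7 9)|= 7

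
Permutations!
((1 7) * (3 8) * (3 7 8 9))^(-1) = (1 7 8)(3 9)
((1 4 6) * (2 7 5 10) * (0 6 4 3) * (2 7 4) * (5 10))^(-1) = ((0 6 1 3)(2 4)(7 10))^(-1) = (0 3 1 6)(2 4)(7 10)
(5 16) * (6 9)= (5 16)(6 9)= [0, 1, 2, 3, 4, 16, 9, 7, 8, 6, 10, 11, 12, 13, 14, 15, 5]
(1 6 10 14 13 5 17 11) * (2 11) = (1 6 10 14 13 5 17 2 11) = [0, 6, 11, 3, 4, 17, 10, 7, 8, 9, 14, 1, 12, 5, 13, 15, 16, 2]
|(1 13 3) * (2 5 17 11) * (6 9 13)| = |(1 6 9 13 3)(2 5 17 11)| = 20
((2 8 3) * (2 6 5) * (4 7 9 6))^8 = (9)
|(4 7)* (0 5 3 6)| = 4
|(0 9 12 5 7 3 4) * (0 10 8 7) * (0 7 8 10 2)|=|(0 9 12 5 7 3 4 2)|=8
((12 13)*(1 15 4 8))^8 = ((1 15 4 8)(12 13))^8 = (15)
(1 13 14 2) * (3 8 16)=(1 13 14 2)(3 8 16)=[0, 13, 1, 8, 4, 5, 6, 7, 16, 9, 10, 11, 12, 14, 2, 15, 3]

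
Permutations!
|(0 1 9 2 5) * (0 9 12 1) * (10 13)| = |(1 12)(2 5 9)(10 13)| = 6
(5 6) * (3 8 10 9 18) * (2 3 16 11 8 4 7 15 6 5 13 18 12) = (2 3 4 7 15 6 13 18 16 11 8 10 9 12) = [0, 1, 3, 4, 7, 5, 13, 15, 10, 12, 9, 8, 2, 18, 14, 6, 11, 17, 16]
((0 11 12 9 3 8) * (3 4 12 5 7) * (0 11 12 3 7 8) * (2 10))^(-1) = (0 3 4 9 12)(2 10)(5 11 8)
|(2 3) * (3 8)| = |(2 8 3)| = 3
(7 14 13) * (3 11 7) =(3 11 7 14 13) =[0, 1, 2, 11, 4, 5, 6, 14, 8, 9, 10, 7, 12, 3, 13]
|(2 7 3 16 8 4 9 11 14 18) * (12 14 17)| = |(2 7 3 16 8 4 9 11 17 12 14 18)| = 12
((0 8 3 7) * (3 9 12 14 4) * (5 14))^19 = ((0 8 9 12 5 14 4 3 7))^19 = (0 8 9 12 5 14 4 3 7)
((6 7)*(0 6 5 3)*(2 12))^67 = (0 7 3 6 5)(2 12)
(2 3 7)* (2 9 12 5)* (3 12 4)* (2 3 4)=(2 12 5 3 7 9)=[0, 1, 12, 7, 4, 3, 6, 9, 8, 2, 10, 11, 5]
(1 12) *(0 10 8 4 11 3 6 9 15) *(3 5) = (0 10 8 4 11 5 3 6 9 15)(1 12) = [10, 12, 2, 6, 11, 3, 9, 7, 4, 15, 8, 5, 1, 13, 14, 0]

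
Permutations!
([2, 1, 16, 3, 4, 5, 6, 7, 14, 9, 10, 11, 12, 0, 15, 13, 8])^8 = (0 2 16 8 14 15 13)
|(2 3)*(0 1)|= 2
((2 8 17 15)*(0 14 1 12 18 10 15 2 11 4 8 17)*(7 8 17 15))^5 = (0 10 1 8 18 14 7 12)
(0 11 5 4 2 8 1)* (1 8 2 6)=(0 11 5 4 6 1)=[11, 0, 2, 3, 6, 4, 1, 7, 8, 9, 10, 5]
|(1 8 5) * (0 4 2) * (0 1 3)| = |(0 4 2 1 8 5 3)| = 7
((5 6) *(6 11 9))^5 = (5 11 9 6)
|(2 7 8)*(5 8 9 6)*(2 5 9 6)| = 4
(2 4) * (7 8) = (2 4)(7 8) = [0, 1, 4, 3, 2, 5, 6, 8, 7]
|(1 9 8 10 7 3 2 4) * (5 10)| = |(1 9 8 5 10 7 3 2 4)| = 9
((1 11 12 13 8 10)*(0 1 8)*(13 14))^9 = (0 12)(1 14)(8 10)(11 13)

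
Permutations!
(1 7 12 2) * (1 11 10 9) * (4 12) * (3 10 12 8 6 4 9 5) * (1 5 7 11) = (1 11 12 2)(3 10 7 9 5)(4 8 6) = [0, 11, 1, 10, 8, 3, 4, 9, 6, 5, 7, 12, 2]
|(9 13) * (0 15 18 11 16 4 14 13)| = |(0 15 18 11 16 4 14 13 9)| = 9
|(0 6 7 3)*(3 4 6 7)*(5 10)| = 10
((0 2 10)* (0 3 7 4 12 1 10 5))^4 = (0 2 5)(1 4 3)(7 10 12)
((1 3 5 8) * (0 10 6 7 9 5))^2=((0 10 6 7 9 5 8 1 3))^2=(0 6 9 8 3 10 7 5 1)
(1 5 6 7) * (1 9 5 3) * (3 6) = (1 6 7 9 5 3) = [0, 6, 2, 1, 4, 3, 7, 9, 8, 5]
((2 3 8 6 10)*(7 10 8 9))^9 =((2 3 9 7 10)(6 8))^9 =(2 10 7 9 3)(6 8)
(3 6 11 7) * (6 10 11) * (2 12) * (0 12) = (0 12 2)(3 10 11 7) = [12, 1, 0, 10, 4, 5, 6, 3, 8, 9, 11, 7, 2]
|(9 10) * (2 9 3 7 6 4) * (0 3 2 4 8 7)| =6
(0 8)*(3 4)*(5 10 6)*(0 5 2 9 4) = (0 8 5 10 6 2 9 4 3) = [8, 1, 9, 0, 3, 10, 2, 7, 5, 4, 6]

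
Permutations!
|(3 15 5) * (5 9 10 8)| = |(3 15 9 10 8 5)| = 6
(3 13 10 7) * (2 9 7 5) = (2 9 7 3 13 10 5) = [0, 1, 9, 13, 4, 2, 6, 3, 8, 7, 5, 11, 12, 10]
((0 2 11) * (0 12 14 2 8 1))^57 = (2 11 12 14)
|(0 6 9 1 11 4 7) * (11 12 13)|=|(0 6 9 1 12 13 11 4 7)|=9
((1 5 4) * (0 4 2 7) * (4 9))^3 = (0 1 7 4 2 9 5) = ((0 9 4 1 5 2 7))^3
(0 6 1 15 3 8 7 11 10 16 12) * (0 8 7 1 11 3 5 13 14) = [6, 15, 2, 7, 4, 13, 11, 3, 1, 9, 16, 10, 8, 14, 0, 5, 12] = (0 6 11 10 16 12 8 1 15 5 13 14)(3 7)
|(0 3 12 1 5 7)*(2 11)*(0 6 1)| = 12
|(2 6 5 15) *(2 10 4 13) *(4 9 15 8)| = 6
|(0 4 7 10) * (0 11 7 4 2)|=|(0 2)(7 10 11)|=6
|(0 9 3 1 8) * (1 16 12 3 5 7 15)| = 21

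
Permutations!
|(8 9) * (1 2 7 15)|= 4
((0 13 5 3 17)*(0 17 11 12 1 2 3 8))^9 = ((17)(0 13 5 8)(1 2 3 11 12))^9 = (17)(0 13 5 8)(1 12 11 3 2)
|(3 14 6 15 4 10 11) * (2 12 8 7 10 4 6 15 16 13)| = 12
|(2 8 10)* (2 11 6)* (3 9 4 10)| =8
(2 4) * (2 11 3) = [0, 1, 4, 2, 11, 5, 6, 7, 8, 9, 10, 3] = (2 4 11 3)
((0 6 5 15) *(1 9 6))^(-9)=((0 1 9 6 5 15))^(-9)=(0 6)(1 5)(9 15)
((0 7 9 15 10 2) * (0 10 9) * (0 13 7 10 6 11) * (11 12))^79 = ((0 10 2 6 12 11)(7 13)(9 15))^79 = (0 10 2 6 12 11)(7 13)(9 15)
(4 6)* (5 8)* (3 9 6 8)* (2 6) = (2 6 4 8 5 3 9) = [0, 1, 6, 9, 8, 3, 4, 7, 5, 2]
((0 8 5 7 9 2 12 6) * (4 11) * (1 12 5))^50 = (12)(2 7)(5 9)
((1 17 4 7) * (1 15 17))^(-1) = (4 17 15 7)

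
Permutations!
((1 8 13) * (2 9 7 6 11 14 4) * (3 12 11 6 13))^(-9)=((1 8 3 12 11 14 4 2 9 7 13))^(-9)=(1 3 11 4 9 13 8 12 14 2 7)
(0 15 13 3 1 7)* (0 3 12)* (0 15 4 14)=(0 4 14)(1 7 3)(12 15 13)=[4, 7, 2, 1, 14, 5, 6, 3, 8, 9, 10, 11, 15, 12, 0, 13]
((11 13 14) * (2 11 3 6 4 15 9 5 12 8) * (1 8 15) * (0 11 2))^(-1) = (0 8 1 4 6 3 14 13 11)(5 9 15 12)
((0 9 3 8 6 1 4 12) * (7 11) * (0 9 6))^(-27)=((0 6 1 4 12 9 3 8)(7 11))^(-27)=(0 9 1 8 12 6 3 4)(7 11)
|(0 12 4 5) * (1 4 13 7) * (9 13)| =|(0 12 9 13 7 1 4 5)| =8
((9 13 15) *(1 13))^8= (15)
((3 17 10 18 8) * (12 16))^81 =((3 17 10 18 8)(12 16))^81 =(3 17 10 18 8)(12 16)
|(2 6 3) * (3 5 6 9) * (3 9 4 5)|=5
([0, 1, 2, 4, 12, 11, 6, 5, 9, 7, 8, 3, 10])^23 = (3 9 4 7 12 5 10 11 8)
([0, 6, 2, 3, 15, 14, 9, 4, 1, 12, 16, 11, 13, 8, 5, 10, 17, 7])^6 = (17)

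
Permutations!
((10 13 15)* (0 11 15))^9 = ((0 11 15 10 13))^9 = (0 13 10 15 11)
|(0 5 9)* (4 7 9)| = 5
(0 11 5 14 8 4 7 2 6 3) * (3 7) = (0 11 5 14 8 4 3)(2 6 7) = [11, 1, 6, 0, 3, 14, 7, 2, 4, 9, 10, 5, 12, 13, 8]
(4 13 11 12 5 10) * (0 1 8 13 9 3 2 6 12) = (0 1 8 13 11)(2 6 12 5 10 4 9 3) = [1, 8, 6, 2, 9, 10, 12, 7, 13, 3, 4, 0, 5, 11]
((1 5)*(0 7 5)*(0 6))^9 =(0 6 1 5 7)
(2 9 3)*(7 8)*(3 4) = (2 9 4 3)(7 8) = [0, 1, 9, 2, 3, 5, 6, 8, 7, 4]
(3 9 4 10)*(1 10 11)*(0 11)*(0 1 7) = (0 11 7)(1 10 3 9 4) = [11, 10, 2, 9, 1, 5, 6, 0, 8, 4, 3, 7]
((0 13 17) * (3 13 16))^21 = ((0 16 3 13 17))^21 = (0 16 3 13 17)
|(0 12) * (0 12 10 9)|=|(12)(0 10 9)|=3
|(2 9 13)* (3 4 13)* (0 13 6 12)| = 8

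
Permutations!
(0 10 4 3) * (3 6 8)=(0 10 4 6 8 3)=[10, 1, 2, 0, 6, 5, 8, 7, 3, 9, 4]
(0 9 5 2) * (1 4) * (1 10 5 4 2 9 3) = (0 3 1 2)(4 10 5 9) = [3, 2, 0, 1, 10, 9, 6, 7, 8, 4, 5]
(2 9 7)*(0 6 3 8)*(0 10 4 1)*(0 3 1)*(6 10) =[10, 3, 9, 8, 0, 5, 1, 2, 6, 7, 4] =(0 10 4)(1 3 8 6)(2 9 7)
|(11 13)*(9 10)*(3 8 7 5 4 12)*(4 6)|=14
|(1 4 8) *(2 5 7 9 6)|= |(1 4 8)(2 5 7 9 6)|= 15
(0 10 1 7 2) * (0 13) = (0 10 1 7 2 13) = [10, 7, 13, 3, 4, 5, 6, 2, 8, 9, 1, 11, 12, 0]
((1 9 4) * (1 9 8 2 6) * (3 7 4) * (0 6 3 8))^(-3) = (2 4)(3 9)(7 8)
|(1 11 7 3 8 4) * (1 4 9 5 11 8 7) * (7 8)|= 7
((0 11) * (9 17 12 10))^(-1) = (0 11)(9 10 12 17)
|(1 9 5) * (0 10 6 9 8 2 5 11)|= 20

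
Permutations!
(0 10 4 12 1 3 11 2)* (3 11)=(0 10 4 12 1 11 2)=[10, 11, 0, 3, 12, 5, 6, 7, 8, 9, 4, 2, 1]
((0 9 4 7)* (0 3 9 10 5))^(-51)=(10)(3 9 4 7)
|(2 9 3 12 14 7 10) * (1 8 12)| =9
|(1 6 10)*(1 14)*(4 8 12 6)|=|(1 4 8 12 6 10 14)|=7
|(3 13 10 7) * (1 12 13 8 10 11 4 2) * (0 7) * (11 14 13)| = |(0 7 3 8 10)(1 12 11 4 2)(13 14)| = 10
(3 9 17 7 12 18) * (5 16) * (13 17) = [0, 1, 2, 9, 4, 16, 6, 12, 8, 13, 10, 11, 18, 17, 14, 15, 5, 7, 3] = (3 9 13 17 7 12 18)(5 16)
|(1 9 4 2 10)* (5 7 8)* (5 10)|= 8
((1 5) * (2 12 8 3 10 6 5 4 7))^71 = ((1 4 7 2 12 8 3 10 6 5))^71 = (1 4 7 2 12 8 3 10 6 5)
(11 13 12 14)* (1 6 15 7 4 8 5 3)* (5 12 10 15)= (1 6 5 3)(4 8 12 14 11 13 10 15 7)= [0, 6, 2, 1, 8, 3, 5, 4, 12, 9, 15, 13, 14, 10, 11, 7]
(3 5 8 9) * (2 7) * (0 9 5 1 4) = [9, 4, 7, 1, 0, 8, 6, 2, 5, 3] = (0 9 3 1 4)(2 7)(5 8)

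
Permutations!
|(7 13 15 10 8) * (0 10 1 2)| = 8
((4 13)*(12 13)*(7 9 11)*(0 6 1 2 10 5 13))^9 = (13)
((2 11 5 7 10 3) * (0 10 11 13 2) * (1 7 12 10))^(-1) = (0 3 10 12 5 11 7 1)(2 13)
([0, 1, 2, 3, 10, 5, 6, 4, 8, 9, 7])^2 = (4 7 10)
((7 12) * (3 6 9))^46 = (12)(3 6 9)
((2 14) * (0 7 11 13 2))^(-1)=((0 7 11 13 2 14))^(-1)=(0 14 2 13 11 7)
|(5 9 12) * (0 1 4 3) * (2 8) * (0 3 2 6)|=|(0 1 4 2 8 6)(5 9 12)|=6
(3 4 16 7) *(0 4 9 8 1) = (0 4 16 7 3 9 8 1) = [4, 0, 2, 9, 16, 5, 6, 3, 1, 8, 10, 11, 12, 13, 14, 15, 7]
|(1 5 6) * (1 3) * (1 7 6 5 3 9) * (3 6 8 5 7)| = 3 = |(1 6 9)(5 7 8)|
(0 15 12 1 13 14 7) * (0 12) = (0 15)(1 13 14 7 12) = [15, 13, 2, 3, 4, 5, 6, 12, 8, 9, 10, 11, 1, 14, 7, 0]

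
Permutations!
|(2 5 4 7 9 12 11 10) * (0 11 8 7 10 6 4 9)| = 11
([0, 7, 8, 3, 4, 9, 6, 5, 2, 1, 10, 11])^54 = (11)(1 5)(7 9)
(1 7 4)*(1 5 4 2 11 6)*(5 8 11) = (1 7 2 5 4 8 11 6) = [0, 7, 5, 3, 8, 4, 1, 2, 11, 9, 10, 6]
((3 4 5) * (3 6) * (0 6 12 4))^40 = (0 6 3)(4 5 12) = ((0 6 3)(4 5 12))^40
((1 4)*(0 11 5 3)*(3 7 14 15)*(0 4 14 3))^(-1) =((0 11 5 7 3 4 1 14 15))^(-1) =(0 15 14 1 4 3 7 5 11)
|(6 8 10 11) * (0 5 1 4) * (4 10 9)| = 9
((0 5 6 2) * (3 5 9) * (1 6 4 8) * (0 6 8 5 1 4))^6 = (0 5 4 8 1 3 9)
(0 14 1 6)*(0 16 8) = (0 14 1 6 16 8) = [14, 6, 2, 3, 4, 5, 16, 7, 0, 9, 10, 11, 12, 13, 1, 15, 8]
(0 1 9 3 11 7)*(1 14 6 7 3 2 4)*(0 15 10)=(0 14 6 7 15 10)(1 9 2 4)(3 11)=[14, 9, 4, 11, 1, 5, 7, 15, 8, 2, 0, 3, 12, 13, 6, 10]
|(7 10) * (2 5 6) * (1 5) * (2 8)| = 10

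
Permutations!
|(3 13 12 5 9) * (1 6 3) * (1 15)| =|(1 6 3 13 12 5 9 15)| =8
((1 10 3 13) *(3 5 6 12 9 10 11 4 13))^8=(13)(5 9 6 10 12)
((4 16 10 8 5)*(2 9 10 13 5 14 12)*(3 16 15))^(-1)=(2 12 14 8 10 9)(3 15 4 5 13 16)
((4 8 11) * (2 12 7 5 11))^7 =((2 12 7 5 11 4 8))^7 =(12)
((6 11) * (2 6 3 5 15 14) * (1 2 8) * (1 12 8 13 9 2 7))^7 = ((1 7)(2 6 11 3 5 15 14 13 9)(8 12))^7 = (1 7)(2 13 15 3 6 9 14 5 11)(8 12)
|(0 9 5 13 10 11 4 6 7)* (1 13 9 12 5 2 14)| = 13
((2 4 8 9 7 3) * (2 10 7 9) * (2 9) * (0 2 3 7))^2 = (0 4 9 10 2 8 3)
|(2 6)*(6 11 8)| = 4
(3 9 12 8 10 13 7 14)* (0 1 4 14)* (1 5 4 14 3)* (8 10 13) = [5, 14, 2, 9, 3, 4, 6, 0, 13, 12, 8, 11, 10, 7, 1] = (0 5 4 3 9 12 10 8 13 7)(1 14)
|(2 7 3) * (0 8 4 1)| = |(0 8 4 1)(2 7 3)| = 12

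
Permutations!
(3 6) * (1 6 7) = (1 6 3 7) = [0, 6, 2, 7, 4, 5, 3, 1]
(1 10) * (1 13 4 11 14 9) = (1 10 13 4 11 14 9) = [0, 10, 2, 3, 11, 5, 6, 7, 8, 1, 13, 14, 12, 4, 9]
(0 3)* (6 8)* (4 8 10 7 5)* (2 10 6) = (0 3)(2 10 7 5 4 8) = [3, 1, 10, 0, 8, 4, 6, 5, 2, 9, 7]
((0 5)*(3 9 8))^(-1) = ((0 5)(3 9 8))^(-1) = (0 5)(3 8 9)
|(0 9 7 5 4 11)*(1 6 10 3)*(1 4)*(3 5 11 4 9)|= 20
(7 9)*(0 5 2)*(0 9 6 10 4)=(0 5 2 9 7 6 10 4)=[5, 1, 9, 3, 0, 2, 10, 6, 8, 7, 4]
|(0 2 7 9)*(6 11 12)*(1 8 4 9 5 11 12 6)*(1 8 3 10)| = 30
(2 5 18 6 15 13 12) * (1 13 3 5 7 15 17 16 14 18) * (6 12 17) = (1 13 17 16 14 18 12 2 7 15 3 5) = [0, 13, 7, 5, 4, 1, 6, 15, 8, 9, 10, 11, 2, 17, 18, 3, 14, 16, 12]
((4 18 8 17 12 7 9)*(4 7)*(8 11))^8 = (4 11 17)(8 12 18)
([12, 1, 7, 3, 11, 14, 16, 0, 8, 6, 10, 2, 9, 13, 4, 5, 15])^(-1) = [7, 1, 11, 3, 14, 15, 9, 2, 8, 12, 10, 4, 0, 13, 5, 16, 6]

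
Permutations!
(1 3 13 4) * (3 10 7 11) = [0, 10, 2, 13, 1, 5, 6, 11, 8, 9, 7, 3, 12, 4] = (1 10 7 11 3 13 4)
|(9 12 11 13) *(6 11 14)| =|(6 11 13 9 12 14)| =6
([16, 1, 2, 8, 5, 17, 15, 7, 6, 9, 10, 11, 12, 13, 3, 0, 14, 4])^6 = (17)(0 15 6 8 3 14 16)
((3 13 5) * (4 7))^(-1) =((3 13 5)(4 7))^(-1) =(3 5 13)(4 7)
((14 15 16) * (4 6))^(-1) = (4 6)(14 16 15)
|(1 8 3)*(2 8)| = 4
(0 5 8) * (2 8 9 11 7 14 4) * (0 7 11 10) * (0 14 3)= (0 5 9 10 14 4 2 8 7 3)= [5, 1, 8, 0, 2, 9, 6, 3, 7, 10, 14, 11, 12, 13, 4]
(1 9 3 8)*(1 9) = (3 8 9) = [0, 1, 2, 8, 4, 5, 6, 7, 9, 3]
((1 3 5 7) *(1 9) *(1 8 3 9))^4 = ((1 9 8 3 5 7))^4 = (1 5 8)(3 9 7)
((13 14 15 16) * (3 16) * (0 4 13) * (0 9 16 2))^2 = ((0 4 13 14 15 3 2)(9 16))^2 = (16)(0 13 15 2 4 14 3)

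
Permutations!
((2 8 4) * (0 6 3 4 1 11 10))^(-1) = ((0 6 3 4 2 8 1 11 10))^(-1) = (0 10 11 1 8 2 4 3 6)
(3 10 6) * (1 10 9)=(1 10 6 3 9)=[0, 10, 2, 9, 4, 5, 3, 7, 8, 1, 6]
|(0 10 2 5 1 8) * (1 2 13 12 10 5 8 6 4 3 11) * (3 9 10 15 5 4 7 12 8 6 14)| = 12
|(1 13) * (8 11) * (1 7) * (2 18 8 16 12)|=6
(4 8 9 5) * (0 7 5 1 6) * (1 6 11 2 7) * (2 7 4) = [1, 11, 4, 3, 8, 2, 0, 5, 9, 6, 10, 7] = (0 1 11 7 5 2 4 8 9 6)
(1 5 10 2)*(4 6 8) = (1 5 10 2)(4 6 8) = [0, 5, 1, 3, 6, 10, 8, 7, 4, 9, 2]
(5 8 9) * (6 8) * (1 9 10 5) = (1 9)(5 6 8 10) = [0, 9, 2, 3, 4, 6, 8, 7, 10, 1, 5]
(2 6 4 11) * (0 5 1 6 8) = [5, 6, 8, 3, 11, 1, 4, 7, 0, 9, 10, 2] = (0 5 1 6 4 11 2 8)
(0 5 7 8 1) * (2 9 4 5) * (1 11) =[2, 0, 9, 3, 5, 7, 6, 8, 11, 4, 10, 1] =(0 2 9 4 5 7 8 11 1)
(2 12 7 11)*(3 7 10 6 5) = (2 12 10 6 5 3 7 11) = [0, 1, 12, 7, 4, 3, 5, 11, 8, 9, 6, 2, 10]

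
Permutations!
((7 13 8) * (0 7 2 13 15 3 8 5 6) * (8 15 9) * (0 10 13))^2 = ((0 7 9 8 2)(3 15)(5 6 10 13))^2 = (15)(0 9 2 7 8)(5 10)(6 13)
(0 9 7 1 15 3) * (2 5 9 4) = (0 4 2 5 9 7 1 15 3) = [4, 15, 5, 0, 2, 9, 6, 1, 8, 7, 10, 11, 12, 13, 14, 3]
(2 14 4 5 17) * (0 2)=[2, 1, 14, 3, 5, 17, 6, 7, 8, 9, 10, 11, 12, 13, 4, 15, 16, 0]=(0 2 14 4 5 17)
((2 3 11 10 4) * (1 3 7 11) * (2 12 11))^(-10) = (4 11)(10 12)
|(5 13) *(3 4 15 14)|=4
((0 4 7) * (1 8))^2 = (8)(0 7 4)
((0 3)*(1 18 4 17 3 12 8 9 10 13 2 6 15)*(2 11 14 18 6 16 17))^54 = (0 17 2 18 11 10 8)(3 16 4 14 13 9 12)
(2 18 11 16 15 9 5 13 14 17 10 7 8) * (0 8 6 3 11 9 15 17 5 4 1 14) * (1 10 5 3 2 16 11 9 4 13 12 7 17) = (0 8 16 1 14 3 9 13)(2 18 4 10 17 5 12 7 6) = [8, 14, 18, 9, 10, 12, 2, 6, 16, 13, 17, 11, 7, 0, 3, 15, 1, 5, 4]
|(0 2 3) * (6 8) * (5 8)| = |(0 2 3)(5 8 6)| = 3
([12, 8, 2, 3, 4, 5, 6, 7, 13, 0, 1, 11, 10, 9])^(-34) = [12, 8, 2, 3, 4, 5, 6, 7, 13, 0, 1, 11, 10, 9]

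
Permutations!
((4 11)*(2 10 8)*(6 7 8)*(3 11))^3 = (11)(2 7 10 8 6)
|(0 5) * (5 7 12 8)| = 5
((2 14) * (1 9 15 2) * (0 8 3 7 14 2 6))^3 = ((0 8 3 7 14 1 9 15 6))^3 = (0 7 9)(1 6 3)(8 14 15)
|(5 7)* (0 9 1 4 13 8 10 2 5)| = 10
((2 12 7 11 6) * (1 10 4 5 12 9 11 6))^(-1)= ((1 10 4 5 12 7 6 2 9 11))^(-1)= (1 11 9 2 6 7 12 5 4 10)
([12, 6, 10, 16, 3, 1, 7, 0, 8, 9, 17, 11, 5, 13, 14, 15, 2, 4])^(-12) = (17)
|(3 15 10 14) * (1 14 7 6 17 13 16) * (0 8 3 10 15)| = 24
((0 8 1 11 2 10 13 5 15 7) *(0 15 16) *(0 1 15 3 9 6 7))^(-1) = (0 15 8)(1 16 5 13 10 2 11)(3 7 6 9)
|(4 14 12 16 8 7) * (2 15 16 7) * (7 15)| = |(2 7 4 14 12 15 16 8)| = 8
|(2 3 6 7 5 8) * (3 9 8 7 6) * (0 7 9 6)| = |(0 7 5 9 8 2 6)| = 7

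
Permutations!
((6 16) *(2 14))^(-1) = ((2 14)(6 16))^(-1) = (2 14)(6 16)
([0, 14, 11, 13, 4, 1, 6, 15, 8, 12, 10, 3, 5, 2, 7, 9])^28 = (15)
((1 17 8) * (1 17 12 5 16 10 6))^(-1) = ((1 12 5 16 10 6)(8 17))^(-1) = (1 6 10 16 5 12)(8 17)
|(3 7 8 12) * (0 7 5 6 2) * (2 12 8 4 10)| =20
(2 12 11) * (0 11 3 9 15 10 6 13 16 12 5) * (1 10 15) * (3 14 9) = [11, 10, 5, 3, 4, 0, 13, 7, 8, 1, 6, 2, 14, 16, 9, 15, 12] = (0 11 2 5)(1 10 6 13 16 12 14 9)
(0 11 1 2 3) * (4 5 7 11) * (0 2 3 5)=[4, 3, 5, 2, 0, 7, 6, 11, 8, 9, 10, 1]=(0 4)(1 3 2 5 7 11)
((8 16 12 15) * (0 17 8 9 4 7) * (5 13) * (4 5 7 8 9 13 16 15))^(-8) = (0 5 4 13 17 16 8 7 9 12 15)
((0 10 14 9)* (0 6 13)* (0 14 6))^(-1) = ((0 10 6 13 14 9))^(-1) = (0 9 14 13 6 10)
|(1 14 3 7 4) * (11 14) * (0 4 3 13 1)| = 4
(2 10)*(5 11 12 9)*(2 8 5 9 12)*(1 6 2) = (12)(1 6 2 10 8 5 11) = [0, 6, 10, 3, 4, 11, 2, 7, 5, 9, 8, 1, 12]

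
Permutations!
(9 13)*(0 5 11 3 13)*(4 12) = (0 5 11 3 13 9)(4 12) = [5, 1, 2, 13, 12, 11, 6, 7, 8, 0, 10, 3, 4, 9]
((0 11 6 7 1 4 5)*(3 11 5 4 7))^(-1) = (0 5)(1 7)(3 6 11)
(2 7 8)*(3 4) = (2 7 8)(3 4) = [0, 1, 7, 4, 3, 5, 6, 8, 2]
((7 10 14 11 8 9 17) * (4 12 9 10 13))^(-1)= (4 13 7 17 9 12)(8 11 14 10)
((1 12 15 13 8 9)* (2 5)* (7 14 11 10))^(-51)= ((1 12 15 13 8 9)(2 5)(7 14 11 10))^(-51)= (1 13)(2 5)(7 14 11 10)(8 12)(9 15)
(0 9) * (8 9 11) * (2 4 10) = (0 11 8 9)(2 4 10) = [11, 1, 4, 3, 10, 5, 6, 7, 9, 0, 2, 8]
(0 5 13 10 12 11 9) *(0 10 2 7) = (0 5 13 2 7)(9 10 12 11) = [5, 1, 7, 3, 4, 13, 6, 0, 8, 10, 12, 9, 11, 2]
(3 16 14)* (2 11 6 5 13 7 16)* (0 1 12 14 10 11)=(0 1 12 14 3 2)(5 13 7 16 10 11 6)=[1, 12, 0, 2, 4, 13, 5, 16, 8, 9, 11, 6, 14, 7, 3, 15, 10]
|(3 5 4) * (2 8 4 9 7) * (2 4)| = |(2 8)(3 5 9 7 4)| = 10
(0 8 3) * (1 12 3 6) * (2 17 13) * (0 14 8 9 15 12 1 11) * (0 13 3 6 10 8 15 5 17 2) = (0 9 5 17 3 14 15 12 6 11 13)(8 10) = [9, 1, 2, 14, 4, 17, 11, 7, 10, 5, 8, 13, 6, 0, 15, 12, 16, 3]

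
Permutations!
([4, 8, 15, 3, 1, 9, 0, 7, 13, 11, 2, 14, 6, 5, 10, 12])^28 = [0, 1, 2, 3, 4, 5, 6, 7, 8, 9, 10, 11, 12, 13, 14, 15]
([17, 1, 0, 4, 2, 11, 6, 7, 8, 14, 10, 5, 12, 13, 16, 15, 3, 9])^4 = [16, 1, 14, 17, 9, 5, 6, 7, 8, 4, 10, 11, 12, 13, 2, 15, 0, 3]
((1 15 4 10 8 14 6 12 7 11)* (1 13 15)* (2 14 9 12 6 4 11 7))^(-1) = (2 12 9 8 10 4 14)(11 15 13)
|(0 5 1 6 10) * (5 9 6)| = 4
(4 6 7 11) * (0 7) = (0 7 11 4 6) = [7, 1, 2, 3, 6, 5, 0, 11, 8, 9, 10, 4]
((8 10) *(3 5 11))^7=(3 5 11)(8 10)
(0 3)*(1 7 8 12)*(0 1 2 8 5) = (0 3 1 7 5)(2 8 12) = [3, 7, 8, 1, 4, 0, 6, 5, 12, 9, 10, 11, 2]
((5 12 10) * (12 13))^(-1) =(5 10 12 13)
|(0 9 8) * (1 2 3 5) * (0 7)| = |(0 9 8 7)(1 2 3 5)| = 4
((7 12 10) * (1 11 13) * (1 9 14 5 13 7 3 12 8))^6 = (1 7)(5 9)(8 11)(13 14)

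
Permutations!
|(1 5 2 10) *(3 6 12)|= 12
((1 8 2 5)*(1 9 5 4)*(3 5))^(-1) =(1 4 2 8)(3 9 5)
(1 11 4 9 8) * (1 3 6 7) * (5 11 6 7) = [0, 6, 2, 7, 9, 11, 5, 1, 3, 8, 10, 4] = (1 6 5 11 4 9 8 3 7)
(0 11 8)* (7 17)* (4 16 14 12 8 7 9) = (0 11 7 17 9 4 16 14 12 8) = [11, 1, 2, 3, 16, 5, 6, 17, 0, 4, 10, 7, 8, 13, 12, 15, 14, 9]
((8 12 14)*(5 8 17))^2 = ((5 8 12 14 17))^2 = (5 12 17 8 14)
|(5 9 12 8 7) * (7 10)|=6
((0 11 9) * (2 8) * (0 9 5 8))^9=(0 2 8 5 11)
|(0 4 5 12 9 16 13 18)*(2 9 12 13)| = |(0 4 5 13 18)(2 9 16)| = 15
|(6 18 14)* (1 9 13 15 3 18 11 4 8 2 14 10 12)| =|(1 9 13 15 3 18 10 12)(2 14 6 11 4 8)| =24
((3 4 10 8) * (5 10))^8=((3 4 5 10 8))^8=(3 10 4 8 5)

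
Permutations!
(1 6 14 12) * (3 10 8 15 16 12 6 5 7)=(1 5 7 3 10 8 15 16 12)(6 14)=[0, 5, 2, 10, 4, 7, 14, 3, 15, 9, 8, 11, 1, 13, 6, 16, 12]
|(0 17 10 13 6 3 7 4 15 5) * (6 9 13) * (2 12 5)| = |(0 17 10 6 3 7 4 15 2 12 5)(9 13)| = 22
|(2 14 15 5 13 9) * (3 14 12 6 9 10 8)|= |(2 12 6 9)(3 14 15 5 13 10 8)|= 28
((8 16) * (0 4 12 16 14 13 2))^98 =(0 12 8 13)(2 4 16 14)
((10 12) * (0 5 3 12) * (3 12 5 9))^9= ((0 9 3 5 12 10))^9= (0 5)(3 10)(9 12)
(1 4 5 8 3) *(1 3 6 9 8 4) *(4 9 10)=[0, 1, 2, 3, 5, 9, 10, 7, 6, 8, 4]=(4 5 9 8 6 10)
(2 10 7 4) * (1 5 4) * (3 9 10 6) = (1 5 4 2 6 3 9 10 7) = [0, 5, 6, 9, 2, 4, 3, 1, 8, 10, 7]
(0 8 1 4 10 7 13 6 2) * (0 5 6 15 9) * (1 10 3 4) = (0 8 10 7 13 15 9)(2 5 6)(3 4) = [8, 1, 5, 4, 3, 6, 2, 13, 10, 0, 7, 11, 12, 15, 14, 9]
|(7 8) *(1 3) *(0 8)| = 6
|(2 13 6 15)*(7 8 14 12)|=4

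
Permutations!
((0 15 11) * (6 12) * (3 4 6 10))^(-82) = (0 11 15)(3 12 4 10 6)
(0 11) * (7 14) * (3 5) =[11, 1, 2, 5, 4, 3, 6, 14, 8, 9, 10, 0, 12, 13, 7] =(0 11)(3 5)(7 14)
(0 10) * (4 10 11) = [11, 1, 2, 3, 10, 5, 6, 7, 8, 9, 0, 4] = (0 11 4 10)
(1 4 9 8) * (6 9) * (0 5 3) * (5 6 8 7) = (0 6 9 7 5 3)(1 4 8) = [6, 4, 2, 0, 8, 3, 9, 5, 1, 7]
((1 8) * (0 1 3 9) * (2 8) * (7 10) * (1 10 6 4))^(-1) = (0 9 3 8 2 1 4 6 7 10)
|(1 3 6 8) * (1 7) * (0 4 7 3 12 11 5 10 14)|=9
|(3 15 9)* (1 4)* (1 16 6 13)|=|(1 4 16 6 13)(3 15 9)|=15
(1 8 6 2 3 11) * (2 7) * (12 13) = (1 8 6 7 2 3 11)(12 13) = [0, 8, 3, 11, 4, 5, 7, 2, 6, 9, 10, 1, 13, 12]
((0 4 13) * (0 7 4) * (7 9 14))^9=(4 7 14 9 13)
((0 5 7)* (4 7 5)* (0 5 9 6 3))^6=(0 3 6 9 5 7 4)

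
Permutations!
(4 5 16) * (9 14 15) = (4 5 16)(9 14 15) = [0, 1, 2, 3, 5, 16, 6, 7, 8, 14, 10, 11, 12, 13, 15, 9, 4]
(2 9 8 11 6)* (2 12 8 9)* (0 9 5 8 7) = (0 9 5 8 11 6 12 7) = [9, 1, 2, 3, 4, 8, 12, 0, 11, 5, 10, 6, 7]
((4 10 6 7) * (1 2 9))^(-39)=((1 2 9)(4 10 6 7))^(-39)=(4 10 6 7)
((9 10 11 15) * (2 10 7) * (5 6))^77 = (2 7 9 15 11 10)(5 6) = ((2 10 11 15 9 7)(5 6))^77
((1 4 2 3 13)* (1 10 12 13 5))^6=((1 4 2 3 5)(10 12 13))^6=(13)(1 4 2 3 5)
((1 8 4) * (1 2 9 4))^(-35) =(1 8)(2 9 4)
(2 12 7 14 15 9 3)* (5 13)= (2 12 7 14 15 9 3)(5 13)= [0, 1, 12, 2, 4, 13, 6, 14, 8, 3, 10, 11, 7, 5, 15, 9]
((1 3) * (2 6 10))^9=(10)(1 3)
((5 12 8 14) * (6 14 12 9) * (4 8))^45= (5 9 6 14)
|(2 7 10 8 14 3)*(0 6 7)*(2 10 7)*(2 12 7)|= 20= |(0 6 12 7 2)(3 10 8 14)|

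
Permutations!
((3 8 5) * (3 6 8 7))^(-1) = ((3 7)(5 6 8))^(-1) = (3 7)(5 8 6)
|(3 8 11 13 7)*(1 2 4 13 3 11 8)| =7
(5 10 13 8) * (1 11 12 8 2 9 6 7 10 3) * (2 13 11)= (13)(1 2 9 6 7 10 11 12 8 5 3)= [0, 2, 9, 1, 4, 3, 7, 10, 5, 6, 11, 12, 8, 13]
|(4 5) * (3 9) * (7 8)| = |(3 9)(4 5)(7 8)| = 2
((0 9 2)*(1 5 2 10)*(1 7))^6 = ((0 9 10 7 1 5 2))^6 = (0 2 5 1 7 10 9)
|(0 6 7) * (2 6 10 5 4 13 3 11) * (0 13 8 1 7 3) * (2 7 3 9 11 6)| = 12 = |(0 10 5 4 8 1 3 6 9 11 7 13)|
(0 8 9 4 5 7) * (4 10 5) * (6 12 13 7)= (0 8 9 10 5 6 12 13 7)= [8, 1, 2, 3, 4, 6, 12, 0, 9, 10, 5, 11, 13, 7]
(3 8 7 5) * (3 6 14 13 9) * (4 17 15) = [0, 1, 2, 8, 17, 6, 14, 5, 7, 3, 10, 11, 12, 9, 13, 4, 16, 15] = (3 8 7 5 6 14 13 9)(4 17 15)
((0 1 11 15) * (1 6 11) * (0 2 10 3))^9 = ((0 6 11 15 2 10 3))^9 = (0 11 2 3 6 15 10)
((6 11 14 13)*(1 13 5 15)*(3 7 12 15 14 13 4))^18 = ((1 4 3 7 12 15)(5 14)(6 11 13))^18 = (15)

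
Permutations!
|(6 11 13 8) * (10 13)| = 5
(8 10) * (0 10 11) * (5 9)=[10, 1, 2, 3, 4, 9, 6, 7, 11, 5, 8, 0]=(0 10 8 11)(5 9)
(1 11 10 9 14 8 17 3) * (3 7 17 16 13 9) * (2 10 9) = (1 11 9 14 8 16 13 2 10 3)(7 17) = [0, 11, 10, 1, 4, 5, 6, 17, 16, 14, 3, 9, 12, 2, 8, 15, 13, 7]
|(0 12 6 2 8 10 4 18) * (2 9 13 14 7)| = 12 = |(0 12 6 9 13 14 7 2 8 10 4 18)|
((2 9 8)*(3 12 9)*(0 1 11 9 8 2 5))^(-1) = (0 5 8 12 3 2 9 11 1)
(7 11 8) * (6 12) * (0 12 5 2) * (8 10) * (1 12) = (0 1 12 6 5 2)(7 11 10 8) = [1, 12, 0, 3, 4, 2, 5, 11, 7, 9, 8, 10, 6]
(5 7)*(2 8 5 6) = (2 8 5 7 6) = [0, 1, 8, 3, 4, 7, 2, 6, 5]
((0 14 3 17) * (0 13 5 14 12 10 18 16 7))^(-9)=((0 12 10 18 16 7)(3 17 13 5 14))^(-9)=(0 18)(3 17 13 5 14)(7 10)(12 16)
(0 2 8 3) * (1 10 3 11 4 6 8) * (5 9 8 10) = (0 2 1 5 9 8 11 4 6 10 3) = [2, 5, 1, 0, 6, 9, 10, 7, 11, 8, 3, 4]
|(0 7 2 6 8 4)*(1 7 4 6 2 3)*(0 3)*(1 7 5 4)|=6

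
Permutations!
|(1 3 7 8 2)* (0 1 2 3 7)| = |(0 1 7 8 3)| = 5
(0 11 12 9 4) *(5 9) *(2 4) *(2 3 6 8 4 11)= [2, 1, 11, 6, 0, 9, 8, 7, 4, 3, 10, 12, 5]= (0 2 11 12 5 9 3 6 8 4)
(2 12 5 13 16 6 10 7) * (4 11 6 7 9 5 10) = [0, 1, 12, 3, 11, 13, 4, 2, 8, 5, 9, 6, 10, 16, 14, 15, 7] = (2 12 10 9 5 13 16 7)(4 11 6)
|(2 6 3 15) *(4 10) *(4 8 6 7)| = |(2 7 4 10 8 6 3 15)| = 8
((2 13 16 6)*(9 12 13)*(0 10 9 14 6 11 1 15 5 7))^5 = ((0 10 9 12 13 16 11 1 15 5 7)(2 14 6))^5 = (0 16 7 13 5 12 15 9 1 10 11)(2 6 14)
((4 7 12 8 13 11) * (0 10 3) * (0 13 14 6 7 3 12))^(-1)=((0 10 12 8 14 6 7)(3 13 11 4))^(-1)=(0 7 6 14 8 12 10)(3 4 11 13)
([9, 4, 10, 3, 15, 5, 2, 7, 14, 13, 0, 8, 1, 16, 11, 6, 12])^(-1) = (0 10 2 6 15 4 1 12 16 13 9)(8 11 14)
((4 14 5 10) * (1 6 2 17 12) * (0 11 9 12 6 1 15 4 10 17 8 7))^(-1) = (0 7 8 2 6 17 5 14 4 15 12 9 11) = ((0 11 9 12 15 4 14 5 17 6 2 8 7))^(-1)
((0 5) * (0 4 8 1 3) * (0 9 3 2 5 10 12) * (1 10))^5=((0 1 2 5 4 8 10 12)(3 9))^5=(0 8 2 12 4 1 10 5)(3 9)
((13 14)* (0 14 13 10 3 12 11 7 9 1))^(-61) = (0 10 12 7 1 14 3 11 9)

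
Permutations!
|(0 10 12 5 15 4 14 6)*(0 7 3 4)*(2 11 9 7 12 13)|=14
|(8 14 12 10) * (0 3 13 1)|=|(0 3 13 1)(8 14 12 10)|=4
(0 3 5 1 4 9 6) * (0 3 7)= [7, 4, 2, 5, 9, 1, 3, 0, 8, 6]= (0 7)(1 4 9 6 3 5)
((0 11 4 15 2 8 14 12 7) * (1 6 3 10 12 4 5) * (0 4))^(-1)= ((0 11 5 1 6 3 10 12 7 4 15 2 8 14))^(-1)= (0 14 8 2 15 4 7 12 10 3 6 1 5 11)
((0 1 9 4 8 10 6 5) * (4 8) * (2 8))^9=((0 1 9 2 8 10 6 5))^9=(0 1 9 2 8 10 6 5)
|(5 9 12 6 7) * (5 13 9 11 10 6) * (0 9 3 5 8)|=28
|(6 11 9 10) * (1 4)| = |(1 4)(6 11 9 10)| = 4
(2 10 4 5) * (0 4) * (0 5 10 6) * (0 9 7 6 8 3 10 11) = [4, 1, 8, 10, 11, 2, 9, 6, 3, 7, 5, 0] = (0 4 11)(2 8 3 10 5)(6 9 7)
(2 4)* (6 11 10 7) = (2 4)(6 11 10 7) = [0, 1, 4, 3, 2, 5, 11, 6, 8, 9, 7, 10]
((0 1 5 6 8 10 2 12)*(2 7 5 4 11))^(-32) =((0 1 4 11 2 12)(5 6 8 10 7))^(-32) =(0 2 4)(1 12 11)(5 10 6 7 8)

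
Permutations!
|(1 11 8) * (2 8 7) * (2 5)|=|(1 11 7 5 2 8)|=6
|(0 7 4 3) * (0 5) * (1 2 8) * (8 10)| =20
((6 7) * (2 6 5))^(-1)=((2 6 7 5))^(-1)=(2 5 7 6)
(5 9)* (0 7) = (0 7)(5 9) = [7, 1, 2, 3, 4, 9, 6, 0, 8, 5]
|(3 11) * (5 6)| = |(3 11)(5 6)| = 2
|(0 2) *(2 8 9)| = 4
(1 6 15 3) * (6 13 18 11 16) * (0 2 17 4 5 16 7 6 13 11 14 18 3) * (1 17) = (0 2 1 11 7 6 15)(3 17 4 5 16 13)(14 18) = [2, 11, 1, 17, 5, 16, 15, 6, 8, 9, 10, 7, 12, 3, 18, 0, 13, 4, 14]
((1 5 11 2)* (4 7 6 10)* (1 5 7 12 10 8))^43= (1 8 6 7)(2 5 11)(4 12 10)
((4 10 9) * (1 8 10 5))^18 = ((1 8 10 9 4 5))^18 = (10)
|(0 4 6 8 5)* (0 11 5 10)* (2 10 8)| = |(0 4 6 2 10)(5 11)| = 10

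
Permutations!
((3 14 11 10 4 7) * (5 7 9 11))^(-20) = ((3 14 5 7)(4 9 11 10))^(-20) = (14)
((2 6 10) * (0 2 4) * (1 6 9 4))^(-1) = (0 4 9 2)(1 10 6)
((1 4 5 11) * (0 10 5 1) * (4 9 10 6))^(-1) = ((0 6 4 1 9 10 5 11))^(-1) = (0 11 5 10 9 1 4 6)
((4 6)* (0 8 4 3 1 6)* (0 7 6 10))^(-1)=(0 10 1 3 6 7 4 8)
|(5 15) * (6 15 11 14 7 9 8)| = |(5 11 14 7 9 8 6 15)| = 8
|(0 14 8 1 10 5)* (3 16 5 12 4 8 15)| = 30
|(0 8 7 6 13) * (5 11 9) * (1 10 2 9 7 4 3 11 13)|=|(0 8 4 3 11 7 6 1 10 2 9 5 13)|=13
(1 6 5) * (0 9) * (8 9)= (0 8 9)(1 6 5)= [8, 6, 2, 3, 4, 1, 5, 7, 9, 0]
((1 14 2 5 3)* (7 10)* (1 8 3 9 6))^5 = (1 6 9 5 2 14)(3 8)(7 10)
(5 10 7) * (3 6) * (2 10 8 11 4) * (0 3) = (0 3 6)(2 10 7 5 8 11 4) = [3, 1, 10, 6, 2, 8, 0, 5, 11, 9, 7, 4]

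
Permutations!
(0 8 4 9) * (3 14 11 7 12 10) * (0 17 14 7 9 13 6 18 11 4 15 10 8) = (3 7 12 8 15 10)(4 13 6 18 11 9 17 14) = [0, 1, 2, 7, 13, 5, 18, 12, 15, 17, 3, 9, 8, 6, 4, 10, 16, 14, 11]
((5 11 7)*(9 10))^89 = (5 7 11)(9 10)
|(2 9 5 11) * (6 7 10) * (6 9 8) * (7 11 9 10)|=4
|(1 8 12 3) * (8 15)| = |(1 15 8 12 3)| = 5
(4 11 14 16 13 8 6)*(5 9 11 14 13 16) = (16)(4 14 5 9 11 13 8 6) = [0, 1, 2, 3, 14, 9, 4, 7, 6, 11, 10, 13, 12, 8, 5, 15, 16]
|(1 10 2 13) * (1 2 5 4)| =|(1 10 5 4)(2 13)| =4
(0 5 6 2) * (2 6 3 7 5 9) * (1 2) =(0 9 1 2)(3 7 5) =[9, 2, 0, 7, 4, 3, 6, 5, 8, 1]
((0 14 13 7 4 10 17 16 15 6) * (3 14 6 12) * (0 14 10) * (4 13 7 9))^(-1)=(0 4 9 13 7 14 6)(3 12 15 16 17 10)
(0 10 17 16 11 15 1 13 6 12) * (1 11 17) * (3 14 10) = (0 3 14 10 1 13 6 12)(11 15)(16 17) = [3, 13, 2, 14, 4, 5, 12, 7, 8, 9, 1, 15, 0, 6, 10, 11, 17, 16]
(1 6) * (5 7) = (1 6)(5 7) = [0, 6, 2, 3, 4, 7, 1, 5]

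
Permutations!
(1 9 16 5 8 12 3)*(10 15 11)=(1 9 16 5 8 12 3)(10 15 11)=[0, 9, 2, 1, 4, 8, 6, 7, 12, 16, 15, 10, 3, 13, 14, 11, 5]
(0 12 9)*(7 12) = (0 7 12 9) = [7, 1, 2, 3, 4, 5, 6, 12, 8, 0, 10, 11, 9]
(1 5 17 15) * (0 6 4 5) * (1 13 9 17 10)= (0 6 4 5 10 1)(9 17 15 13)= [6, 0, 2, 3, 5, 10, 4, 7, 8, 17, 1, 11, 12, 9, 14, 13, 16, 15]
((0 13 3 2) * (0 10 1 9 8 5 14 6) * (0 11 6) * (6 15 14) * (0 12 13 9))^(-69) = (0 9 8 5 6 11 15 14 12 13 3 2 10 1)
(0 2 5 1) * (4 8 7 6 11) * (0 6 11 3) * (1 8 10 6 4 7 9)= (0 2 5 8 9 1 4 10 6 3)(7 11)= [2, 4, 5, 0, 10, 8, 3, 11, 9, 1, 6, 7]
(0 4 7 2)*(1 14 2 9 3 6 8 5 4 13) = (0 13 1 14 2)(3 6 8 5 4 7 9) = [13, 14, 0, 6, 7, 4, 8, 9, 5, 3, 10, 11, 12, 1, 2]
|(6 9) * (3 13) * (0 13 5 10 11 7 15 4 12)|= |(0 13 3 5 10 11 7 15 4 12)(6 9)|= 10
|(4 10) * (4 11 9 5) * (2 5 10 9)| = 6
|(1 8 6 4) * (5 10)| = |(1 8 6 4)(5 10)| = 4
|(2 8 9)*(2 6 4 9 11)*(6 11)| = |(2 8 6 4 9 11)| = 6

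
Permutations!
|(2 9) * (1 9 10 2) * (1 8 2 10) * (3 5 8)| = |(10)(1 9 3 5 8 2)| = 6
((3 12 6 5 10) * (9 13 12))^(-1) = (3 10 5 6 12 13 9)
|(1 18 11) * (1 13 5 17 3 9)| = |(1 18 11 13 5 17 3 9)| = 8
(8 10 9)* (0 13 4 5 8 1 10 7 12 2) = (0 13 4 5 8 7 12 2)(1 10 9) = [13, 10, 0, 3, 5, 8, 6, 12, 7, 1, 9, 11, 2, 4]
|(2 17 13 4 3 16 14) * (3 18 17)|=|(2 3 16 14)(4 18 17 13)|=4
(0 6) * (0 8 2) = (0 6 8 2) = [6, 1, 0, 3, 4, 5, 8, 7, 2]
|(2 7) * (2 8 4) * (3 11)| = 4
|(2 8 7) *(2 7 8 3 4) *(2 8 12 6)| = 6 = |(2 3 4 8 12 6)|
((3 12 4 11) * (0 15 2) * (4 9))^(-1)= ((0 15 2)(3 12 9 4 11))^(-1)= (0 2 15)(3 11 4 9 12)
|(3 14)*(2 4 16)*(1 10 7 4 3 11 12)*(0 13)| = 10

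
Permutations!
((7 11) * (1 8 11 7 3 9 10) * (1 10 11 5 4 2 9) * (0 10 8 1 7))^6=((0 10 8 5 4 2 9 11 3 7))^6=(0 9 8 3 4)(2 10 11 5 7)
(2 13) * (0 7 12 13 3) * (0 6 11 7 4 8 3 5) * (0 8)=(0 4)(2 5 8 3 6 11 7 12 13)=[4, 1, 5, 6, 0, 8, 11, 12, 3, 9, 10, 7, 13, 2]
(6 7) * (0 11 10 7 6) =(0 11 10 7) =[11, 1, 2, 3, 4, 5, 6, 0, 8, 9, 7, 10]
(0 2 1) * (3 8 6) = (0 2 1)(3 8 6) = [2, 0, 1, 8, 4, 5, 3, 7, 6]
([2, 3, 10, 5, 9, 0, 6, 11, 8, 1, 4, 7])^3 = (0 4 3 2 9 5 10 1)(7 11)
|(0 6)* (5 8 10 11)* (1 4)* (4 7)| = 12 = |(0 6)(1 7 4)(5 8 10 11)|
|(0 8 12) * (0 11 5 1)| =|(0 8 12 11 5 1)| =6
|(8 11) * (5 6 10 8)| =|(5 6 10 8 11)| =5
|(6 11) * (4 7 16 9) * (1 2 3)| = 12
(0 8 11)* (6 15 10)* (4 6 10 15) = (15)(0 8 11)(4 6) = [8, 1, 2, 3, 6, 5, 4, 7, 11, 9, 10, 0, 12, 13, 14, 15]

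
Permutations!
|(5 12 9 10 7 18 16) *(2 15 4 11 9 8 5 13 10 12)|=|(2 15 4 11 9 12 8 5)(7 18 16 13 10)|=40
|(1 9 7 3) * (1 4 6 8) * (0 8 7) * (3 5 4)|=|(0 8 1 9)(4 6 7 5)|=4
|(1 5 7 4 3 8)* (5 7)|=5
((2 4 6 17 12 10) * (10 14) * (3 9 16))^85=(2 4 6 17 12 14 10)(3 9 16)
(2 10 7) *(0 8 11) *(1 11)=(0 8 1 11)(2 10 7)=[8, 11, 10, 3, 4, 5, 6, 2, 1, 9, 7, 0]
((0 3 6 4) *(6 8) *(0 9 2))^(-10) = (0 4 3 9 8 2 6)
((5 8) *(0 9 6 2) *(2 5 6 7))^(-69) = (0 2 7 9)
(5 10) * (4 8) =(4 8)(5 10) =[0, 1, 2, 3, 8, 10, 6, 7, 4, 9, 5]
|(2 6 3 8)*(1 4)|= 4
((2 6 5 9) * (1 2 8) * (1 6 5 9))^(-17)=(1 2 5)(6 9 8)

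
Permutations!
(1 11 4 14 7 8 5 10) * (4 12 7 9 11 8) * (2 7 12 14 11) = [0, 8, 7, 3, 11, 10, 6, 4, 5, 2, 1, 14, 12, 13, 9] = (1 8 5 10)(2 7 4 11 14 9)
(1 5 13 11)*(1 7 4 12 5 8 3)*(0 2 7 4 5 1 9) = (0 2 7 5 13 11 4 12 1 8 3 9) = [2, 8, 7, 9, 12, 13, 6, 5, 3, 0, 10, 4, 1, 11]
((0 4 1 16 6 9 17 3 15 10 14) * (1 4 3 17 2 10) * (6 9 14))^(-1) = (17)(0 14 6 10 2 9 16 1 15 3) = ((17)(0 3 15 1 16 9 2 10 6 14))^(-1)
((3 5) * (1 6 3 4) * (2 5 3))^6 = (1 6 2 5 4)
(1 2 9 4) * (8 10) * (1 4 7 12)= (1 2 9 7 12)(8 10)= [0, 2, 9, 3, 4, 5, 6, 12, 10, 7, 8, 11, 1]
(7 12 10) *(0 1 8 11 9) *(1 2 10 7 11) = (0 2 10 11 9)(1 8)(7 12) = [2, 8, 10, 3, 4, 5, 6, 12, 1, 0, 11, 9, 7]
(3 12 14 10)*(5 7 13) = (3 12 14 10)(5 7 13) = [0, 1, 2, 12, 4, 7, 6, 13, 8, 9, 3, 11, 14, 5, 10]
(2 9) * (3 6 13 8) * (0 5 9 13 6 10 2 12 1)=(0 5 9 12 1)(2 13 8 3 10)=[5, 0, 13, 10, 4, 9, 6, 7, 3, 12, 2, 11, 1, 8]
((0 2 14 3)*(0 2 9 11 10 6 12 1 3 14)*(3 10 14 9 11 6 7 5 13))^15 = ((0 11 14 9 6 12 1 10 7 5 13 3 2))^15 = (0 14 6 1 7 13 2 11 9 12 10 5 3)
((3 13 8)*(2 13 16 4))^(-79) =(2 4 16 3 8 13)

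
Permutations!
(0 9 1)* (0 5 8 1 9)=[0, 5, 2, 3, 4, 8, 6, 7, 1, 9]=(9)(1 5 8)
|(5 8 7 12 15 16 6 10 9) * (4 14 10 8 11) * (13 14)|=42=|(4 13 14 10 9 5 11)(6 8 7 12 15 16)|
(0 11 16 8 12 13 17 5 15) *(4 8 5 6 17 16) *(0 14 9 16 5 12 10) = (0 11 4 8 10)(5 15 14 9 16 12 13)(6 17) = [11, 1, 2, 3, 8, 15, 17, 7, 10, 16, 0, 4, 13, 5, 9, 14, 12, 6]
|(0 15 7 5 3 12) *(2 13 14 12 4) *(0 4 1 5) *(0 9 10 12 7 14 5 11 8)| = 15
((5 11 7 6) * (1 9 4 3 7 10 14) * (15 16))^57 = ((1 9 4 3 7 6 5 11 10 14)(15 16))^57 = (1 11 7 9 10 6 4 14 5 3)(15 16)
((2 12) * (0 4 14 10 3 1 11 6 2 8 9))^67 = ((0 4 14 10 3 1 11 6 2 12 8 9))^67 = (0 6 14 12 3 9 11 4 2 10 8 1)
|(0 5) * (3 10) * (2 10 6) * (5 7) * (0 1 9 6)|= |(0 7 5 1 9 6 2 10 3)|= 9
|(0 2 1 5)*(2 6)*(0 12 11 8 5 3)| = |(0 6 2 1 3)(5 12 11 8)| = 20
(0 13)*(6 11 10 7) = [13, 1, 2, 3, 4, 5, 11, 6, 8, 9, 7, 10, 12, 0] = (0 13)(6 11 10 7)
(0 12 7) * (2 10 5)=(0 12 7)(2 10 5)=[12, 1, 10, 3, 4, 2, 6, 0, 8, 9, 5, 11, 7]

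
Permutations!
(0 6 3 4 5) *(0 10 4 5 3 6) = (3 5 10 4) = [0, 1, 2, 5, 3, 10, 6, 7, 8, 9, 4]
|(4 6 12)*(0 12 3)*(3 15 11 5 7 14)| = |(0 12 4 6 15 11 5 7 14 3)| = 10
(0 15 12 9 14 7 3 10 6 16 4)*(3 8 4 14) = (0 15 12 9 3 10 6 16 14 7 8 4) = [15, 1, 2, 10, 0, 5, 16, 8, 4, 3, 6, 11, 9, 13, 7, 12, 14]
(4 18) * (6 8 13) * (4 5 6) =(4 18 5 6 8 13) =[0, 1, 2, 3, 18, 6, 8, 7, 13, 9, 10, 11, 12, 4, 14, 15, 16, 17, 5]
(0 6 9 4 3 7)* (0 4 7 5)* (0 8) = (0 6 9 7 4 3 5 8) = [6, 1, 2, 5, 3, 8, 9, 4, 0, 7]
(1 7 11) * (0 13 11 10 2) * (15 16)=(0 13 11 1 7 10 2)(15 16)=[13, 7, 0, 3, 4, 5, 6, 10, 8, 9, 2, 1, 12, 11, 14, 16, 15]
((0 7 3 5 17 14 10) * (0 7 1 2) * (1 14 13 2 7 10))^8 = ((0 14 1 7 3 5 17 13 2))^8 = (0 2 13 17 5 3 7 1 14)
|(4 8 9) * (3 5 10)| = |(3 5 10)(4 8 9)| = 3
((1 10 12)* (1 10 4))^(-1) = (1 4)(10 12)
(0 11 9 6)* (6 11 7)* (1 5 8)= (0 7 6)(1 5 8)(9 11)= [7, 5, 2, 3, 4, 8, 0, 6, 1, 11, 10, 9]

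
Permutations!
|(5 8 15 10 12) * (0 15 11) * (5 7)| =8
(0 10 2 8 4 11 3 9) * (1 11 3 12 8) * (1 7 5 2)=(0 10 1 11 12 8 4 3 9)(2 7 5)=[10, 11, 7, 9, 3, 2, 6, 5, 4, 0, 1, 12, 8]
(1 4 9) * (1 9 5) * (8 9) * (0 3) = (0 3)(1 4 5)(8 9) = [3, 4, 2, 0, 5, 1, 6, 7, 9, 8]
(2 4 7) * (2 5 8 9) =(2 4 7 5 8 9) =[0, 1, 4, 3, 7, 8, 6, 5, 9, 2]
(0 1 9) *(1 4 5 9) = [4, 1, 2, 3, 5, 9, 6, 7, 8, 0] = (0 4 5 9)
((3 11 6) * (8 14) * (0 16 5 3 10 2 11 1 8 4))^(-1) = ((0 16 5 3 1 8 14 4)(2 11 6 10))^(-1) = (0 4 14 8 1 3 5 16)(2 10 6 11)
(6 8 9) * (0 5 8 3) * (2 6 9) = [5, 1, 6, 0, 4, 8, 3, 7, 2, 9] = (9)(0 5 8 2 6 3)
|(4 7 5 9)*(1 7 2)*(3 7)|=|(1 3 7 5 9 4 2)|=7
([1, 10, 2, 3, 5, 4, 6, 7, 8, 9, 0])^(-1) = [10, 0, 2, 3, 5, 4, 6, 7, 8, 9, 1]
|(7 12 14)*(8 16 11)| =|(7 12 14)(8 16 11)| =3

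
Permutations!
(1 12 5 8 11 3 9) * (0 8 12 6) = (0 8 11 3 9 1 6)(5 12) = [8, 6, 2, 9, 4, 12, 0, 7, 11, 1, 10, 3, 5]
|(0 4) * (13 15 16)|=6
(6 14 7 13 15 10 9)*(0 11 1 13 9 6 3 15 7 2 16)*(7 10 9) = (0 11 1 13 10 6 14 2 16)(3 15 9) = [11, 13, 16, 15, 4, 5, 14, 7, 8, 3, 6, 1, 12, 10, 2, 9, 0]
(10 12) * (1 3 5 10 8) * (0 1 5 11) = [1, 3, 2, 11, 4, 10, 6, 7, 5, 9, 12, 0, 8] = (0 1 3 11)(5 10 12 8)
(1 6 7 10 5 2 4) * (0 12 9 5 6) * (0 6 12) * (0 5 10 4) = (0 5 2)(1 6 7 4)(9 10 12) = [5, 6, 0, 3, 1, 2, 7, 4, 8, 10, 12, 11, 9]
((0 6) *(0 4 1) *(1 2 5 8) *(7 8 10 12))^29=(0 1 8 7 12 10 5 2 4 6)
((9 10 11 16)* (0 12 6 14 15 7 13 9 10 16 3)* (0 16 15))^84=(16)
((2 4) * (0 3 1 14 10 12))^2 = ((0 3 1 14 10 12)(2 4))^2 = (0 1 10)(3 14 12)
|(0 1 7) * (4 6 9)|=3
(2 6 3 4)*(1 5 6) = (1 5 6 3 4 2) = [0, 5, 1, 4, 2, 6, 3]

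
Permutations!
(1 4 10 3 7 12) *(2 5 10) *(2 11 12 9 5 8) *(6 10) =[0, 4, 8, 7, 11, 6, 10, 9, 2, 5, 3, 12, 1] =(1 4 11 12)(2 8)(3 7 9 5 6 10)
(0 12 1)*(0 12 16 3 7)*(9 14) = (0 16 3 7)(1 12)(9 14) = [16, 12, 2, 7, 4, 5, 6, 0, 8, 14, 10, 11, 1, 13, 9, 15, 3]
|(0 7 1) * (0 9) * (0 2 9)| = 6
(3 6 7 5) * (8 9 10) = (3 6 7 5)(8 9 10) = [0, 1, 2, 6, 4, 3, 7, 5, 9, 10, 8]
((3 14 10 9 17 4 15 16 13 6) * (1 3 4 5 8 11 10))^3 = ((1 3 14)(4 15 16 13 6)(5 8 11 10 9 17))^3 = (4 13 15 6 16)(5 10)(8 9)(11 17)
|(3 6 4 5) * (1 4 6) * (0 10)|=4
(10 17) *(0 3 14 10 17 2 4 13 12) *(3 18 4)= (0 18 4 13 12)(2 3 14 10)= [18, 1, 3, 14, 13, 5, 6, 7, 8, 9, 2, 11, 0, 12, 10, 15, 16, 17, 4]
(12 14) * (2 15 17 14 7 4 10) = (2 15 17 14 12 7 4 10) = [0, 1, 15, 3, 10, 5, 6, 4, 8, 9, 2, 11, 7, 13, 12, 17, 16, 14]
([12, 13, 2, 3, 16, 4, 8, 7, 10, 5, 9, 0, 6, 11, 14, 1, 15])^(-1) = [11, 15, 2, 3, 5, 9, 12, 7, 6, 10, 8, 13, 0, 1, 14, 16, 4]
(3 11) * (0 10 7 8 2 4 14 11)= (0 10 7 8 2 4 14 11 3)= [10, 1, 4, 0, 14, 5, 6, 8, 2, 9, 7, 3, 12, 13, 11]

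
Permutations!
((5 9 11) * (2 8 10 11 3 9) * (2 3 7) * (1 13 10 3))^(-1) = ((1 13 10 11 5)(2 8 3 9 7))^(-1) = (1 5 11 10 13)(2 7 9 3 8)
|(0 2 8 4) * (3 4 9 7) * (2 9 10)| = 15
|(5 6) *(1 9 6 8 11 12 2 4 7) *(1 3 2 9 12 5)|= |(1 12 9 6)(2 4 7 3)(5 8 11)|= 12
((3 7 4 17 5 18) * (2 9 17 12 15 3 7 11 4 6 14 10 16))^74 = ((2 9 17 5 18 7 6 14 10 16)(3 11 4 12 15))^74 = (2 18 10 17 6)(3 15 12 4 11)(5 14 9 7 16)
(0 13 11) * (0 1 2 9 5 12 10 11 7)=(0 13 7)(1 2 9 5 12 10 11)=[13, 2, 9, 3, 4, 12, 6, 0, 8, 5, 11, 1, 10, 7]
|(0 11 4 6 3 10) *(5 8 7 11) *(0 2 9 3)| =|(0 5 8 7 11 4 6)(2 9 3 10)| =28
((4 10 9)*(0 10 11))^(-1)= (0 11 4 9 10)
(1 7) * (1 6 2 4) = (1 7 6 2 4) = [0, 7, 4, 3, 1, 5, 2, 6]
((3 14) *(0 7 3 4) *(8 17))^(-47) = (0 14 7 4 3)(8 17) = ((0 7 3 14 4)(8 17))^(-47)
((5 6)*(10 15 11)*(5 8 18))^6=((5 6 8 18)(10 15 11))^6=(5 8)(6 18)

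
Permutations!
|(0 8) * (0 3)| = |(0 8 3)| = 3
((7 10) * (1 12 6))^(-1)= ((1 12 6)(7 10))^(-1)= (1 6 12)(7 10)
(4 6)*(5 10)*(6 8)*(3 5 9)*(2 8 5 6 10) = (2 8 10 9 3 6 4 5) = [0, 1, 8, 6, 5, 2, 4, 7, 10, 3, 9]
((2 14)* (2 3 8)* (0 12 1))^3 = (2 8 3 14)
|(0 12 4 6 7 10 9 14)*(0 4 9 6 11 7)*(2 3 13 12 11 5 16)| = |(0 11 7 10 6)(2 3 13 12 9 14 4 5 16)| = 45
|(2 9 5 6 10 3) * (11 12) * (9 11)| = 8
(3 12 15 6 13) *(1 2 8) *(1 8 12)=(1 2 12 15 6 13 3)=[0, 2, 12, 1, 4, 5, 13, 7, 8, 9, 10, 11, 15, 3, 14, 6]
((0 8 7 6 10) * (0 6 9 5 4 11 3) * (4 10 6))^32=((0 8 7 9 5 10 4 11 3))^32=(0 10 8 4 7 11 9 3 5)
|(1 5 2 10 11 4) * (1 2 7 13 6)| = 20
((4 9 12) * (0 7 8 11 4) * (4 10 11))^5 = (0 12 9 4 8 7)(10 11)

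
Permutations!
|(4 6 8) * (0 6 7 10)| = 6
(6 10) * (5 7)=[0, 1, 2, 3, 4, 7, 10, 5, 8, 9, 6]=(5 7)(6 10)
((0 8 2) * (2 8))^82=((8)(0 2))^82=(8)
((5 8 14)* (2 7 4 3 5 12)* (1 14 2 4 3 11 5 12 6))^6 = (14)(2 5 4 3)(7 8 11 12)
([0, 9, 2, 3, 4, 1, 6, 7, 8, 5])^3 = [0, 1, 2, 3, 4, 5, 6, 7, 8, 9]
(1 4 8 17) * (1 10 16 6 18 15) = (1 4 8 17 10 16 6 18 15) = [0, 4, 2, 3, 8, 5, 18, 7, 17, 9, 16, 11, 12, 13, 14, 1, 6, 10, 15]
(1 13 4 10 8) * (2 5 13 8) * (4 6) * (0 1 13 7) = [1, 8, 5, 3, 10, 7, 4, 0, 13, 9, 2, 11, 12, 6] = (0 1 8 13 6 4 10 2 5 7)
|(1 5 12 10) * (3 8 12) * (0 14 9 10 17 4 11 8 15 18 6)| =10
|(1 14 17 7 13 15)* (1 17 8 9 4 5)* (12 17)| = 30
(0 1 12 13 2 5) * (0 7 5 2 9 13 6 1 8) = (0 8)(1 12 6)(5 7)(9 13) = [8, 12, 2, 3, 4, 7, 1, 5, 0, 13, 10, 11, 6, 9]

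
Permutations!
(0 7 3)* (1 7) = (0 1 7 3) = [1, 7, 2, 0, 4, 5, 6, 3]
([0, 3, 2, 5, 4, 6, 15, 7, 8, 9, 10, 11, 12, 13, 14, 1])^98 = (1 6 3 15 5)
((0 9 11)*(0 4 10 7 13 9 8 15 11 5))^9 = ((0 8 15 11 4 10 7 13 9 5))^9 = (0 5 9 13 7 10 4 11 15 8)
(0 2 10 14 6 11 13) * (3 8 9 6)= [2, 1, 10, 8, 4, 5, 11, 7, 9, 6, 14, 13, 12, 0, 3]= (0 2 10 14 3 8 9 6 11 13)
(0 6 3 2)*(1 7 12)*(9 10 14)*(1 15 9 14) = (0 6 3 2)(1 7 12 15 9 10) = [6, 7, 0, 2, 4, 5, 3, 12, 8, 10, 1, 11, 15, 13, 14, 9]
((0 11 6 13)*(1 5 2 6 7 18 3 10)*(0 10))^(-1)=(0 3 18 7 11)(1 10 13 6 2 5)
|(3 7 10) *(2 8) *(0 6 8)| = 12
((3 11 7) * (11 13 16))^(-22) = (3 11 13 7 16)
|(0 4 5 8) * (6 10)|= 4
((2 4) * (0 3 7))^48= ((0 3 7)(2 4))^48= (7)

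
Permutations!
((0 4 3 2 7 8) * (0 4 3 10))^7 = ((0 3 2 7 8 4 10))^7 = (10)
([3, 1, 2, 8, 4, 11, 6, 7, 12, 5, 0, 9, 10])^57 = [8, 1, 2, 12, 4, 5, 6, 7, 10, 9, 3, 11, 0]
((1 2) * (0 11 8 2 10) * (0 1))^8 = (11)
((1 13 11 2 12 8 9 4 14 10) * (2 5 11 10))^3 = (2 9)(4 12)(5 11)(8 14)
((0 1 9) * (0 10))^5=((0 1 9 10))^5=(0 1 9 10)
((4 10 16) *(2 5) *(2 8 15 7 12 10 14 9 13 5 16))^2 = ((2 16 4 14 9 13 5 8 15 7 12 10))^2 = (2 4 9 5 15 12)(7 10 16 14 13 8)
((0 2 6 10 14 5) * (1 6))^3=((0 2 1 6 10 14 5))^3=(0 6 5 1 14 2 10)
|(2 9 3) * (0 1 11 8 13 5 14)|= 21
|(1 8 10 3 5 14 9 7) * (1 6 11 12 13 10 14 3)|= |(1 8 14 9 7 6 11 12 13 10)(3 5)|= 10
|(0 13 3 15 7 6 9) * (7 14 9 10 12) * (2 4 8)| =|(0 13 3 15 14 9)(2 4 8)(6 10 12 7)| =12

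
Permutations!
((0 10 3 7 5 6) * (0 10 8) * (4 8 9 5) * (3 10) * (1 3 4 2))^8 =(10)(0 5 4)(6 8 9)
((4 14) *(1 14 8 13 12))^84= ((1 14 4 8 13 12))^84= (14)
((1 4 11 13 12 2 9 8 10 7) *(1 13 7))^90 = ((1 4 11 7 13 12 2 9 8 10))^90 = (13)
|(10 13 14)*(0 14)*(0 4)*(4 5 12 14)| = 10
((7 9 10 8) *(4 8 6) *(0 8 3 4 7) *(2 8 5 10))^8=((0 5 10 6 7 9 2 8)(3 4))^8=(10)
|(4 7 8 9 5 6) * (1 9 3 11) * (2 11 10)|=11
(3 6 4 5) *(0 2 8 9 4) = [2, 1, 8, 6, 5, 3, 0, 7, 9, 4] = (0 2 8 9 4 5 3 6)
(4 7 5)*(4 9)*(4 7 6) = (4 6)(5 9 7) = [0, 1, 2, 3, 6, 9, 4, 5, 8, 7]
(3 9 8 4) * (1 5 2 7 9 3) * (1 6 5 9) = (1 9 8 4 6 5 2 7) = [0, 9, 7, 3, 6, 2, 5, 1, 4, 8]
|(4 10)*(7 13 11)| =6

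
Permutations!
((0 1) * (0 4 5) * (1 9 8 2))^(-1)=(0 5 4 1 2 8 9)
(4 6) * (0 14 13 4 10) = (0 14 13 4 6 10) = [14, 1, 2, 3, 6, 5, 10, 7, 8, 9, 0, 11, 12, 4, 13]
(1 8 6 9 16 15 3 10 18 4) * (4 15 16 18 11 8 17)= (1 17 4)(3 10 11 8 6 9 18 15)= [0, 17, 2, 10, 1, 5, 9, 7, 6, 18, 11, 8, 12, 13, 14, 3, 16, 4, 15]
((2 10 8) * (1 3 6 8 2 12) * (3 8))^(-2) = (1 8 12)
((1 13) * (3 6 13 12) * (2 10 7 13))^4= (1 2)(3 7)(6 13)(10 12)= ((1 12 3 6 2 10 7 13))^4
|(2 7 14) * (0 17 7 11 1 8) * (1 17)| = |(0 1 8)(2 11 17 7 14)| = 15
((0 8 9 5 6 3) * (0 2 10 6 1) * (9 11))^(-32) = (0 5 11)(1 9 8) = ((0 8 11 9 5 1)(2 10 6 3))^(-32)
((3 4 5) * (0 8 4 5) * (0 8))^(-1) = (3 5)(4 8)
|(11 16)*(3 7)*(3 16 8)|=5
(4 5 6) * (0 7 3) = (0 7 3)(4 5 6) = [7, 1, 2, 0, 5, 6, 4, 3]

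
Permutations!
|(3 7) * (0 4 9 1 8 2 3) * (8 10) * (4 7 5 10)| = |(0 7)(1 4 9)(2 3 5 10 8)| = 30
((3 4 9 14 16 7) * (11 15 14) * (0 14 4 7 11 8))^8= (16)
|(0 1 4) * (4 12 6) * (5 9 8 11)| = |(0 1 12 6 4)(5 9 8 11)| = 20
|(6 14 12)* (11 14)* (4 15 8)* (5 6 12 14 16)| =12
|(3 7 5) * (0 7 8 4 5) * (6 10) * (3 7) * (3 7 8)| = 6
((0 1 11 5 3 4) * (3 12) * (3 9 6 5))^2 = (0 11 4 1 3)(5 9)(6 12)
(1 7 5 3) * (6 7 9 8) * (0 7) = (0 7 5 3 1 9 8 6) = [7, 9, 2, 1, 4, 3, 0, 5, 6, 8]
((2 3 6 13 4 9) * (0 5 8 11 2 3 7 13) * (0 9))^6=((0 5 8 11 2 7 13 4)(3 6 9))^6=(0 13 2 8)(4 7 11 5)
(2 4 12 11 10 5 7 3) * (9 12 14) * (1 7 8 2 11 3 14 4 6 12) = (1 7 14 9)(2 6 12 3 11 10 5 8) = [0, 7, 6, 11, 4, 8, 12, 14, 2, 1, 5, 10, 3, 13, 9]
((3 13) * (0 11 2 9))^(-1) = (0 9 2 11)(3 13)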